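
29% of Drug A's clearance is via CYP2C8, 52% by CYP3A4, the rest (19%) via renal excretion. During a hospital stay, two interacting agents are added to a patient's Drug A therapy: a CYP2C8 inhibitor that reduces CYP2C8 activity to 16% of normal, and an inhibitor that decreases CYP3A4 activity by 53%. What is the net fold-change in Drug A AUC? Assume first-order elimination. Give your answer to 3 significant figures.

2.08

CYP2C8: 0.29 × 0.16 = 0.0464
CYP3A4: 0.52 × 0.47 = 0.2444
Other: 0.19 (unchanged)
Relative clearance = 0.0464 + 0.2444 + 0.19 = 0.4808.
Net AUC ratio = 1 / 0.4808 = 2.08.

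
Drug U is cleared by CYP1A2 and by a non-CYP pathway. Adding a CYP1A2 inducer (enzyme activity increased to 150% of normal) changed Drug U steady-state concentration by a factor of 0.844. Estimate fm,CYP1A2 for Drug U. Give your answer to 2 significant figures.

Let x = fm,CYP1A2. Because steady-state concentration ∝ 1/CL, relative clearance rose to 1/0.844 = 1.185.
Only the CYP1A2 route changed, so 1.185 = x·1.5 + (1 − x), giving x = 0.37.

0.37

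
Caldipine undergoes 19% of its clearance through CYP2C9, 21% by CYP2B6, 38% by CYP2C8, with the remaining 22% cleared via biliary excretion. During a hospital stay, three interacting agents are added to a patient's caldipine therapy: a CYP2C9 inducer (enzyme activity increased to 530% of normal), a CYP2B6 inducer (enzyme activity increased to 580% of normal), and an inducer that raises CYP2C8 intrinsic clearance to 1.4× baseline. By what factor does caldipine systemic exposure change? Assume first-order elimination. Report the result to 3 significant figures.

0.336

The CYP2C9 pathway (19% of clearance) rises to 5.3× activity: 0.19 × 5.3 = 1.007.
The CYP2B6 pathway (21% of clearance) rises to 5.8× activity: 0.21 × 5.8 = 1.218.
The CYP2C8 pathway (38% of clearance) increases to 1.4× activity: 0.38 × 1.4 = 0.532.
Non-CYP routes (22%) are unchanged.
CL_new/CL_old = 1.007 + 1.218 + 0.532 + 0.22 = 2.977.
Net systemic exposure ratio = 1 / 2.977 = 0.336.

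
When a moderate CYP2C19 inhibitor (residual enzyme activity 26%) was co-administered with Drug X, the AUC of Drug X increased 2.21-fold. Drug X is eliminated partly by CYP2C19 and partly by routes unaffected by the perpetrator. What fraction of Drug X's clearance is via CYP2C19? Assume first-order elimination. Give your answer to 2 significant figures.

0.74

Write x for the fraction cleared via CYP2C19. The observed AUC change means clearance fell to 1/2.21 = 0.4525 of baseline.
Setting x·0.26 + (1 − x) = 0.4525 and solving: x = (0.4525 − 1)/(0.26 − 1) = 0.74.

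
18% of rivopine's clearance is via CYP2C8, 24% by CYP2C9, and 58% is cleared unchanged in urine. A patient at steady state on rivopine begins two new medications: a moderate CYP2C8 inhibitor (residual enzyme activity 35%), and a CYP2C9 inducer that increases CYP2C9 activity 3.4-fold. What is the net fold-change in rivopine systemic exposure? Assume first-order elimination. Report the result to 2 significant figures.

The CYP2C8 pathway (18% of clearance) drops to 0.35× activity: 0.18 × 0.35 = 0.063.
The CYP2C9 pathway (24% of clearance) is boosted to 3.4× activity: 0.24 × 3.4 = 0.816.
The remaining 58% of clearance is unaffected.
CL_new/CL_old = 0.063 + 0.816 + 0.58 = 1.459.
Because systemic exposure varies inversely with clearance, the combined effect is 1 / 1.459 = 0.69.

0.69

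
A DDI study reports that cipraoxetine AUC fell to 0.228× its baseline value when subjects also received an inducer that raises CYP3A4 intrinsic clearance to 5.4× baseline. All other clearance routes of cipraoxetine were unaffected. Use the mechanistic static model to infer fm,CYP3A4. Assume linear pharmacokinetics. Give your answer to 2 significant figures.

0.77

Let fm be the CYP3A4 fraction. New clearance relative to baseline = fm × 5.4 + (1 − fm).
AUC ratio = 1 / (new CL fraction), so new CL fraction = 1 / 0.228 = 4.386.
fm × 5.4 + 1 − fm = 4.386  ⇒  fm × (5.4 − 1) = 3.386  ⇒  fm = 0.77.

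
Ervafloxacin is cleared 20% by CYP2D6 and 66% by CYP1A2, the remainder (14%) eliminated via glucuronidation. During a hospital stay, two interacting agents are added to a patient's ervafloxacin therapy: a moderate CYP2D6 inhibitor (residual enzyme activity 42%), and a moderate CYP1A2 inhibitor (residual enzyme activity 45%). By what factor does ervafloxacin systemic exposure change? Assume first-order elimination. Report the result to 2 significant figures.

CYP2D6: 0.2 × 0.42 = 0.084
CYP1A2: 0.66 × 0.45 = 0.297
Other: 0.14 (unchanged)
Relative clearance = 0.084 + 0.297 + 0.14 = 0.521.
Because systemic exposure varies inversely with clearance, the combined effect is 1 / 0.521 = 1.9.

1.9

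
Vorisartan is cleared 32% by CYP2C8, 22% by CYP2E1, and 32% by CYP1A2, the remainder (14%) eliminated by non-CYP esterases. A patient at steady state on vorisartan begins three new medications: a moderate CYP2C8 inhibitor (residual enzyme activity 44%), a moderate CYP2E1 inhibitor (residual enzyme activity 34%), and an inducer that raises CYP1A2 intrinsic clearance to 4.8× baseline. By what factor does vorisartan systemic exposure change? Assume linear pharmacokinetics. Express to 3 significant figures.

0.529

The CYP2C8 pathway (32% of clearance) falls to 0.44× activity: 0.32 × 0.44 = 0.1408.
The CYP2E1 pathway (22% of clearance) falls to 0.34× activity: 0.22 × 0.34 = 0.0748.
The CYP1A2 pathway (32% of clearance) increases to 4.8× activity: 0.32 × 4.8 = 1.536.
Non-CYP routes (14%) are unchanged.
Relative clearance = 0.1408 + 0.0748 + 1.536 + 0.14 = 1.8916.
Systemic exposure ∝ 1/CL: fold-change = 1 / 1.8916 = 0.529.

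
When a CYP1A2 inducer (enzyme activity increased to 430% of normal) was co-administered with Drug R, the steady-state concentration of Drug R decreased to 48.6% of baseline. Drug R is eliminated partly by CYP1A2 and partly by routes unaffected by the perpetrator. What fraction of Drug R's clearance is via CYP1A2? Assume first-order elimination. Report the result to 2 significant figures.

0.32

CL'/CL = 1 / 0.486 = 2.058
4.3·fm + (1 − fm) = 2.058
fm = (2.058 − 1) / (4.3 − 1) = 0.32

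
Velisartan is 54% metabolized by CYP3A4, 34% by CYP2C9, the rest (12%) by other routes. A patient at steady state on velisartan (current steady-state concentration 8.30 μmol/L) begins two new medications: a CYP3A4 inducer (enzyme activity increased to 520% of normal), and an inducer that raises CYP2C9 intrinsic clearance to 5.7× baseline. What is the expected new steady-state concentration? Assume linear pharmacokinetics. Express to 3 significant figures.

The CYP3A4 pathway (54% of clearance) rises to 5.2× activity: 0.54 × 5.2 = 2.808.
The CYP2C9 pathway (34% of clearance) increases to 5.7× activity: 0.34 × 5.7 = 1.938.
Non-CYP routes (12%) are unchanged.
Relative clearance = 2.808 + 1.938 + 0.12 = 4.866.
Steady-state concentration ∝ 1/CL: new value = 8.30 / 4.866 = 1.71 μmol/L.

1.71 μmol/L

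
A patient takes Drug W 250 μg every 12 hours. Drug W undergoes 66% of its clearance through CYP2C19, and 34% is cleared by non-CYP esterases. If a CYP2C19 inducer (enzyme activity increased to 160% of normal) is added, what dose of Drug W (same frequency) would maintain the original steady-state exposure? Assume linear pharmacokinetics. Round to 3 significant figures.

The CYP2C19 pathway (66% of clearance) increases to 1.6× activity: 0.66 × 1.6 = 1.056.
The remaining 34% of clearance is unaffected.
New clearance relative to baseline: 1.056 + 0.34 = 1.396.
Css,avg = (dose rate)/CL, so holding Css fixed requires dose ∝ CL: 250 × 1.396 = 349 μg.

349 μg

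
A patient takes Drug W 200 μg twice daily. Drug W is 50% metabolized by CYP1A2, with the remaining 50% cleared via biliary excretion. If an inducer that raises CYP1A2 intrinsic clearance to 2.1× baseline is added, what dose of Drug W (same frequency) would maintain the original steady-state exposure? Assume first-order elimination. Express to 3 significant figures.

310 μg

CYP1A2: 0.5 × 2.1 = 1.05
Other: 0.5 (unchanged)
Relative clearance = 1.05 + 0.5 = 1.55.
Exposure is unchanged when dose changes in proportion to clearance. New dose = 200 μg × 1.55 = 310 μg.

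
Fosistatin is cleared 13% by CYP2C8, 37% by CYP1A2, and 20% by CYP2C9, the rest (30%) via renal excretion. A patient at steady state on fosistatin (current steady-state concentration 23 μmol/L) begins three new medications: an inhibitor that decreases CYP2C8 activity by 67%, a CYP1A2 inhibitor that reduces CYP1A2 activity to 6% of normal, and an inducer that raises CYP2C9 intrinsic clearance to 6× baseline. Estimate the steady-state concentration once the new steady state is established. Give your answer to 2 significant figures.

15 μmol/L

The CYP2C8 pathway (13% of clearance) is reduced to 0.33× activity: 0.13 × 0.33 = 0.0429.
The CYP1A2 pathway (37% of clearance) falls to 0.06× activity: 0.37 × 0.06 = 0.0222.
The CYP2C9 pathway (20% of clearance) rises to 6× activity: 0.2 × 6 = 1.2.
The remaining 30% of clearance is unaffected.
CL_new/CL_old = 0.0429 + 0.0222 + 1.2 + 0.3 = 1.5651.
Steady-state concentration ∝ 1/CL: new value = 23 / 1.5651 = 15 μmol/L.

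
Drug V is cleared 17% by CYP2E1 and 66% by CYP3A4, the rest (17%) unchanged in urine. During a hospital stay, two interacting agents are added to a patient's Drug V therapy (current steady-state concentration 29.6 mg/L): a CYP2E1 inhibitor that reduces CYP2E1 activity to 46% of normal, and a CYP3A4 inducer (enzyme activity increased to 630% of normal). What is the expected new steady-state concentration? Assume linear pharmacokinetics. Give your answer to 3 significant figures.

The CYP2E1 pathway (17% of clearance) drops to 0.46× activity: 0.17 × 0.46 = 0.0782.
The CYP3A4 pathway (66% of clearance) is boosted to 6.3× activity: 0.66 × 6.3 = 4.158.
Non-CYP routes (17%) are unchanged.
New clearance relative to baseline: 0.0782 + 4.158 + 0.17 = 4.4062.
Steady-state concentration ∝ 1/CL: new value = 29.6 / 4.4062 = 6.72 mg/L.

6.72 mg/L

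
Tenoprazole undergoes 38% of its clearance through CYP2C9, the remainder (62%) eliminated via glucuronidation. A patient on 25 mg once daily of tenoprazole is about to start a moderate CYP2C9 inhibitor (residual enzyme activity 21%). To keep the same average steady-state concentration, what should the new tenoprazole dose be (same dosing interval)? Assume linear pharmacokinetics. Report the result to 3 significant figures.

17.5 mg

The CYP2C9 pathway (38% of clearance) is reduced to 0.21× activity: 0.38 × 0.21 = 0.0798.
Non-CYP routes (62%) are unchanged.
New clearance relative to baseline: 0.0798 + 0.62 = 0.6998.
Css,avg = (dose rate)/CL, so holding Css fixed requires dose ∝ CL: 25 × 0.6998 = 17.5 mg.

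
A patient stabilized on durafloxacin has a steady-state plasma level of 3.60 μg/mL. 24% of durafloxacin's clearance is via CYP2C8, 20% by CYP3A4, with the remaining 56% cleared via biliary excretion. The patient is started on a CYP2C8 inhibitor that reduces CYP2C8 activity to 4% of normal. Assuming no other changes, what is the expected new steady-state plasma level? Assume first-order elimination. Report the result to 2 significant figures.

4.7 μg/mL

CYP2C8: 0.24 × 0.04 = 0.0096
CYP3A4: 0.2 (unchanged)
Other: 0.56 (unchanged)
New clearance relative to baseline: 0.0096 + 0.2 + 0.56 = 0.7696.
New steady-state plasma level = baseline ÷ relative clearance = 3.60 / 0.7696 = 4.7 μg/mL.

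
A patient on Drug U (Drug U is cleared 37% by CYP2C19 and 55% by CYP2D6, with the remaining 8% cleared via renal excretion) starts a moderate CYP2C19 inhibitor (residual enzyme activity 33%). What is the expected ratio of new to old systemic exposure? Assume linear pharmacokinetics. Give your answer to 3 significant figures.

CYP2C19: 0.37 × 0.33 = 0.1221
CYP2D6: 0.55 (unchanged)
Other: 0.08 (unchanged)
CL_new/CL_old = 0.1221 + 0.55 + 0.08 = 0.7521.
Since systemic exposure ∝ 1/CL, the ratio is 1 / 0.7521 = 1.33.

1.33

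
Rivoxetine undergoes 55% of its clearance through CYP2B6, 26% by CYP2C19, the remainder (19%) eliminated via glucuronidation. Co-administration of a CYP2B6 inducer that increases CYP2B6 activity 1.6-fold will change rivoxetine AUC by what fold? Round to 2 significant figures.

The CYP2B6 pathway (55% of clearance) increases to 1.6× activity: 0.55 × 1.6 = 0.88.
CYP2C19 (26%) and the residual 19% are unaffected.
CL_new/CL_old = 0.88 + 0.26 + 0.19 = 1.33.
AUC ratio = CL_old/CL_new = 1 / 1.33 = 0.75.

0.75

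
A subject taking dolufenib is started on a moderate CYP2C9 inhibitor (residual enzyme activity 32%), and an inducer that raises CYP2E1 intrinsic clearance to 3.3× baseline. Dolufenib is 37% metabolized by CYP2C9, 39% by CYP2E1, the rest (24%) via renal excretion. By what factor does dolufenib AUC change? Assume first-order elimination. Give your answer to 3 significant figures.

CYP2C9: 0.37 × 0.32 = 0.1184
CYP2E1: 0.39 × 3.3 = 1.287
Other: 0.24 (unchanged)
New clearance relative to baseline: 0.1184 + 1.287 + 0.24 = 1.6454.
AUC ∝ 1/CL: fold-change = 1 / 1.6454 = 0.608.

0.608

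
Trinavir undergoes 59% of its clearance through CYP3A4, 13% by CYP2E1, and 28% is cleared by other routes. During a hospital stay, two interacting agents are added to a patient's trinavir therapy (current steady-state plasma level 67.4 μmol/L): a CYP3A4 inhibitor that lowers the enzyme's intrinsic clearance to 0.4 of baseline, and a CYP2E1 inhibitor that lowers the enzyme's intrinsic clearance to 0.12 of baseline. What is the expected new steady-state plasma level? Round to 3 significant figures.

The CYP3A4 pathway (59% of clearance) drops to 0.4× activity: 0.59 × 0.4 = 0.236.
The CYP2E1 pathway (13% of clearance) drops to 0.12× activity: 0.13 × 0.12 = 0.0156.
The remaining 28% of clearance is unaffected.
Relative clearance = 0.236 + 0.0156 + 0.28 = 0.5316.
Steady-state plasma level ∝ 1/CL: new value = 67.4 / 0.5316 = 127 μmol/L.

127 μmol/L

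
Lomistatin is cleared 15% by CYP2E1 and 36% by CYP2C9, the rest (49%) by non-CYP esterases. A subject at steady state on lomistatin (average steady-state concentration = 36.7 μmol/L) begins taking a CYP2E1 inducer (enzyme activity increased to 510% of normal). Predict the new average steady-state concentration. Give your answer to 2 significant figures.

CYP2E1: 0.15 × 5.1 = 0.765
CYP2C9: 0.36 (unchanged)
Other: 0.49 (unchanged)
Relative clearance = 0.765 + 0.36 + 0.49 = 1.615.
With dosing unchanged, average steady-state concentration scales as 1/CL: 36.7 / 1.615 = 23 μmol/L.

23 μmol/L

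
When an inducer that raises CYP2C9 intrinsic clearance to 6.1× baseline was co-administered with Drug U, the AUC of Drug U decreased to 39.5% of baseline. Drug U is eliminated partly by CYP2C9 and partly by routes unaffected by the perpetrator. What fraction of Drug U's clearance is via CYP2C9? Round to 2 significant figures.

Call the CYP2C9 fraction fm. After the interaction, CL_new/CL_old = fm × 6.1 + (1 − fm).
AUC ratio = 1 / (new CL fraction), so new CL fraction = 1 / 0.395 = 2.532.
fm × 6.1 + 1 − fm = 2.532  ⇒  fm × (6.1 − 1) = 1.532  ⇒  fm = 0.30.

0.30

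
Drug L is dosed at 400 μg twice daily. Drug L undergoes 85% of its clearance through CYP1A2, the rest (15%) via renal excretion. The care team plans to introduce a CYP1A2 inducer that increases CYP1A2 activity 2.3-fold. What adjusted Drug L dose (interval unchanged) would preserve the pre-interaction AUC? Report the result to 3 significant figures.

CYP1A2: 0.85 × 2.3 = 1.955
Other: 0.15 (unchanged)
CL_new/CL_old = 1.955 + 0.15 = 2.105.
Exposure is unchanged when dose changes in proportion to clearance. New dose = 400 μg × 2.105 = 842 μg.

842 μg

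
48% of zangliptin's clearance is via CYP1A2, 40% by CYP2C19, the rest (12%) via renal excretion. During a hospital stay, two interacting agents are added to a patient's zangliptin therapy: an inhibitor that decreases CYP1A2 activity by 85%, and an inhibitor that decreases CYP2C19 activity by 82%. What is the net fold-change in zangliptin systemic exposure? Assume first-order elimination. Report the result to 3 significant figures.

3.79

The CYP1A2 pathway (48% of clearance) drops to 0.15× activity: 0.48 × 0.15 = 0.072.
The CYP2C19 pathway (40% of clearance) is reduced to 0.18× activity: 0.4 × 0.18 = 0.072.
Non-CYP routes (12%) are unchanged.
CL_new/CL_old = 0.072 + 0.072 + 0.12 = 0.264.
Net systemic exposure ratio = 1 / 0.264 = 3.79.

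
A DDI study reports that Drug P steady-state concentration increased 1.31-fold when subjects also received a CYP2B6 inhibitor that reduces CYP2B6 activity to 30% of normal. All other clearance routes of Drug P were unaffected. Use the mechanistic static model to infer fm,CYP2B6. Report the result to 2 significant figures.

Call the CYP2B6 fraction fm. After the interaction, CL_new/CL_old = fm × 0.3 + (1 − fm).
Steady-state concentration ratio = 1 / (new CL fraction), so new CL fraction = 1 / 1.31 = 0.7634.
fm × 0.3 + 1 − fm = 0.7634  ⇒  fm × (0.3 − 1) = −0.2366  ⇒  fm = 0.34.

0.34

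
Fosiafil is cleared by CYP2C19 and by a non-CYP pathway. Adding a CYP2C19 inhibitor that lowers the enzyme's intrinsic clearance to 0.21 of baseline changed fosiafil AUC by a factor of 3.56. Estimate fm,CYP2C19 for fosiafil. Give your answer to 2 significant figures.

Let fm be the CYP2C19 fraction. New clearance relative to baseline = fm × 0.21 + (1 − fm).
AUC ratio = 1 / (new CL fraction), so new CL fraction = 1 / 3.56 = 0.2809.
fm × 0.21 + 1 − fm = 0.2809  ⇒  fm × (0.21 − 1) = −0.7191  ⇒  fm = 0.91.

0.91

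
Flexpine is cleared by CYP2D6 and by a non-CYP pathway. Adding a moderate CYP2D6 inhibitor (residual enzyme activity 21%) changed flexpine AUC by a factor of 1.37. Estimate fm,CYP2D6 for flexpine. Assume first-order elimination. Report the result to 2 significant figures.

Let fm be the CYP2D6 fraction. New clearance relative to baseline = fm × 0.21 + (1 − fm).
AUC ratio = 1 / (new CL fraction), so new CL fraction = 1 / 1.37 = 0.7299.
fm × 0.21 + 1 − fm = 0.7299  ⇒  fm × (0.21 − 1) = −0.2701  ⇒  fm = 0.34.

0.34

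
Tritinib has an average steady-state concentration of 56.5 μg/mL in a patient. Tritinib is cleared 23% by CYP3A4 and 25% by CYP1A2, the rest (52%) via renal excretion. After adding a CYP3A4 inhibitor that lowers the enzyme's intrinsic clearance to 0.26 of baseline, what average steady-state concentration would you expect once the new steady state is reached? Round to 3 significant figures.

68.1 μg/mL

CYP3A4: 0.23 × 0.26 = 0.0598
CYP1A2: 0.25 (unchanged)
Other: 0.52 (unchanged)
New clearance relative to baseline: 0.0598 + 0.25 + 0.52 = 0.8298.
With dosing unchanged, average steady-state concentration scales as 1/CL: 56.5 / 0.8298 = 68.1 μg/mL.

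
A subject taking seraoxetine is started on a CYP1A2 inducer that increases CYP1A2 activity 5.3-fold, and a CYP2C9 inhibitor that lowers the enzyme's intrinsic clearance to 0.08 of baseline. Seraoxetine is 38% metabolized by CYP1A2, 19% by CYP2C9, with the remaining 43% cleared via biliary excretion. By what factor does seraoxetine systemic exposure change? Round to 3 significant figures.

The CYP1A2 pathway (38% of clearance) rises to 5.3× activity: 0.38 × 5.3 = 2.014.
The CYP2C9 pathway (19% of clearance) drops to 0.08× activity: 0.19 × 0.08 = 0.0152.
Non-CYP routes (43%) are unchanged.
New clearance relative to baseline: 2.014 + 0.0152 + 0.43 = 2.4592.
Systemic exposure ∝ 1/CL: fold-change = 1 / 2.4592 = 0.407.

0.407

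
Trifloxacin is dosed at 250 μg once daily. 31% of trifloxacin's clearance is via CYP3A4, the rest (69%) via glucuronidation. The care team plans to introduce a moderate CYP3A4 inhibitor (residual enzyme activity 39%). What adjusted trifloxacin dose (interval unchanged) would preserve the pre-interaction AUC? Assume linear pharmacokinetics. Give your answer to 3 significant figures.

CYP3A4: 0.31 × 0.39 = 0.1209
Other: 0.69 (unchanged)
CL_new/CL_old = 0.1209 + 0.69 = 0.8109.
To maintain the same steady-state level, dose must scale with clearance: new dose = 250 × 0.8109 = 203 μg.

203 μg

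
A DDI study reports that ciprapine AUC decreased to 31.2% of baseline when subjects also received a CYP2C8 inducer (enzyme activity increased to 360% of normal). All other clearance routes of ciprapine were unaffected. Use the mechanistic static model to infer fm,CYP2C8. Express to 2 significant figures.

0.85

CL'/CL = 1 / 0.312 = 3.205
3.6·fm + (1 − fm) = 3.205
fm = (3.205 − 1) / (3.6 − 1) = 0.85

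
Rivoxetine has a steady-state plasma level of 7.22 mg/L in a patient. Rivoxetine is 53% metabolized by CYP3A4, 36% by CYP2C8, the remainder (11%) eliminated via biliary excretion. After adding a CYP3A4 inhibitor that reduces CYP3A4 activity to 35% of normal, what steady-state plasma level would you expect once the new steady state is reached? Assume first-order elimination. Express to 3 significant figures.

11.0 mg/L

The CYP3A4 pathway (53% of clearance) drops to 0.35× activity: 0.53 × 0.35 = 0.1855.
CYP2C8 (36%) and the residual 11% are unaffected.
Relative clearance = 0.1855 + 0.36 + 0.11 = 0.6555.
With dosing unchanged, steady-state plasma level scales as 1/CL: 7.22 / 0.6555 = 11.0 mg/L.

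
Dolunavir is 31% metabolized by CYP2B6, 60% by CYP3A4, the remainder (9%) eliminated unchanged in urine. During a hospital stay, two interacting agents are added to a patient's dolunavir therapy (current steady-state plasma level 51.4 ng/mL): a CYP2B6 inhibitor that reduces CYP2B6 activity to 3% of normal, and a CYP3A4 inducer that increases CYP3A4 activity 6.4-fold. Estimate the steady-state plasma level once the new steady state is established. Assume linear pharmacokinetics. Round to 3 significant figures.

13.0 ng/mL

The CYP2B6 pathway (31% of clearance) falls to 0.03× activity: 0.31 × 0.03 = 0.0093.
The CYP3A4 pathway (60% of clearance) is boosted to 6.4× activity: 0.6 × 6.4 = 3.84.
The remaining 9% of clearance is unaffected.
Relative clearance = 0.0093 + 3.84 + 0.09 = 3.9393.
Dividing the baseline by the relative clearance: 51.4 / 3.9393 = 13.0 ng/mL.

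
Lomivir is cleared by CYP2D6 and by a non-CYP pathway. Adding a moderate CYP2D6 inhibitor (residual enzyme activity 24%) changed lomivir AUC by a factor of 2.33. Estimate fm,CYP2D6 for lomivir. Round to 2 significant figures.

0.75

Call the CYP2D6 fraction fm. After the interaction, CL_new/CL_old = fm × 0.24 + (1 − fm).
AUC ratio = 1 / (new CL fraction), so new CL fraction = 1 / 2.33 = 0.4292.
fm × 0.24 + 1 − fm = 0.4292  ⇒  fm × (0.24 − 1) = −0.5708  ⇒  fm = 0.75.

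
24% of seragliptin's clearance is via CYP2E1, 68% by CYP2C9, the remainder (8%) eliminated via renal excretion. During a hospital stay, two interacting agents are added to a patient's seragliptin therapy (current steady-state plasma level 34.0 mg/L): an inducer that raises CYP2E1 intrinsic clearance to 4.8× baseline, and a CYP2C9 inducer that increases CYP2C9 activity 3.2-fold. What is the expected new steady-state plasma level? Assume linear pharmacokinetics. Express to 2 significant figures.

10 mg/L

The CYP2E1 pathway (24% of clearance) is boosted to 4.8× activity: 0.24 × 4.8 = 1.152.
The CYP2C9 pathway (68% of clearance) rises to 3.2× activity: 0.68 × 3.2 = 2.176.
Non-CYP routes (8%) are unchanged.
New clearance relative to baseline: 1.152 + 2.176 + 0.08 = 3.408.
Steady-state plasma level ∝ 1/CL: new value = 34.0 / 3.408 = 10 mg/L.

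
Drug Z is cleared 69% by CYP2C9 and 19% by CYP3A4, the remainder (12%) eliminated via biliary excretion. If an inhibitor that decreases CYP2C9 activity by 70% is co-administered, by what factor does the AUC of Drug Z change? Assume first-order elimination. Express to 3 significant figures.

CYP2C9: 0.69 × 0.3 = 0.207
CYP3A4: 0.19 (unchanged)
Other: 0.12 (unchanged)
Relative clearance = 0.207 + 0.19 + 0.12 = 0.517.
AUC ratio = CL_old/CL_new = 1 / 0.517 = 1.93.

1.93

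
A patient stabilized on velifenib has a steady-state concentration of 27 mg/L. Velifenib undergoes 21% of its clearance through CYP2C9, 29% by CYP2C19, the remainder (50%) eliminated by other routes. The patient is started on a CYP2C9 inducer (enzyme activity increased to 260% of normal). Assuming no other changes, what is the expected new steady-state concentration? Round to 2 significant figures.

20 mg/L

CYP2C9: 0.21 × 2.6 = 0.546
CYP2C19: 0.29 (unchanged)
Other: 0.5 (unchanged)
CL_new/CL_old = 0.546 + 0.29 + 0.5 = 1.336.
New steady-state concentration = baseline ÷ relative clearance = 27 / 1.336 = 20 mg/L.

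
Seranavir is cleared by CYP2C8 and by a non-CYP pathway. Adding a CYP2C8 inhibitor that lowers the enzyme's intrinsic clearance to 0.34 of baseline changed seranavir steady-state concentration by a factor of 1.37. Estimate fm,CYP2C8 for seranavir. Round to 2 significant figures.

0.41

Let fm be the CYP2C8 fraction. New clearance relative to baseline = fm × 0.34 + (1 − fm).
Steady-state concentration ratio = 1 / (new CL fraction), so new CL fraction = 1 / 1.37 = 0.7299.
fm × 0.34 + 1 − fm = 0.7299  ⇒  fm × (0.34 − 1) = −0.2701  ⇒  fm = 0.41.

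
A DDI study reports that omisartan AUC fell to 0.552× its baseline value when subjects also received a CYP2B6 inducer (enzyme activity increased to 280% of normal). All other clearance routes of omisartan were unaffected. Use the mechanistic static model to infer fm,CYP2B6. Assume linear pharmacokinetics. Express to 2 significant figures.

0.45

Write x for the fraction cleared via CYP2B6. The observed AUC change means clearance rose to 1/0.552 = 1.812 of baseline.
Only the CYP2B6 route changed, so 1.812 = x·2.8 + (1 − x), giving x = 0.45.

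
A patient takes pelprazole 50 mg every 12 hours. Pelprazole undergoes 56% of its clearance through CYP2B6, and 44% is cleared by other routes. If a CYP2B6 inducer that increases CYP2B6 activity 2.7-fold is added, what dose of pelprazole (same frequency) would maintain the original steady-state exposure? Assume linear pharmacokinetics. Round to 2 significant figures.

CYP2B6: 0.56 × 2.7 = 1.512
Other: 0.44 (unchanged)
CL_new/CL_old = 1.512 + 0.44 = 1.952.
Css,avg = (dose rate)/CL, so holding Css fixed requires dose ∝ CL: 50 × 1.952 = 98 mg.

98 mg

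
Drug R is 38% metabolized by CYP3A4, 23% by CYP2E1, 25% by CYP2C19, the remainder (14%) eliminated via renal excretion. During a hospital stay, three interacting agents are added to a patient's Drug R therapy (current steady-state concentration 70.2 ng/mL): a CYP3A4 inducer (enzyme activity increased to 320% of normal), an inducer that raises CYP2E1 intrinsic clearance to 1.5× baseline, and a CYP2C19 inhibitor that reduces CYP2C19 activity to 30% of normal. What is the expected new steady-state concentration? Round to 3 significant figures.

39.5 ng/mL

The CYP3A4 pathway (38% of clearance) is boosted to 3.2× activity: 0.38 × 3.2 = 1.216.
The CYP2E1 pathway (23% of clearance) increases to 1.5× activity: 0.23 × 1.5 = 0.345.
The CYP2C19 pathway (25% of clearance) drops to 0.3× activity: 0.25 × 0.3 = 0.075.
The remaining 14% of clearance is unaffected.
Relative clearance = 1.216 + 0.345 + 0.075 + 0.14 = 1.776.
Steady-state concentration ∝ 1/CL: new value = 70.2 / 1.776 = 39.5 ng/mL.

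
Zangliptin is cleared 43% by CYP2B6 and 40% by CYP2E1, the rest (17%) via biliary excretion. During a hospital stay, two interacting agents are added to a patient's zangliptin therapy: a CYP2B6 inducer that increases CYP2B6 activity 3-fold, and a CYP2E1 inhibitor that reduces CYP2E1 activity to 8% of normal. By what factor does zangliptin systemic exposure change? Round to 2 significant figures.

0.67

The CYP2B6 pathway (43% of clearance) rises to 3× activity: 0.43 × 3 = 1.29.
The CYP2E1 pathway (40% of clearance) falls to 0.08× activity: 0.4 × 0.08 = 0.032.
Non-CYP routes (17%) are unchanged.
Relative clearance = 1.29 + 0.032 + 0.17 = 1.492.
Systemic exposure ∝ 1/CL: fold-change = 1 / 1.492 = 0.67.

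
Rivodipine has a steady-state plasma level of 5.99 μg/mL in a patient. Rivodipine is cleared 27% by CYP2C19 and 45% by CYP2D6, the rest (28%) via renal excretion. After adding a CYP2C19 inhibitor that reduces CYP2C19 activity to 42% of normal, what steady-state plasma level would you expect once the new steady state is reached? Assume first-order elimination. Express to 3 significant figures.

CYP2C19: 0.27 × 0.42 = 0.1134
CYP2D6: 0.45 (unchanged)
Other: 0.28 (unchanged)
Relative clearance = 0.1134 + 0.45 + 0.28 = 0.8434.
New steady-state plasma level = baseline ÷ relative clearance = 5.99 / 0.8434 = 7.10 μg/mL.

7.10 μg/mL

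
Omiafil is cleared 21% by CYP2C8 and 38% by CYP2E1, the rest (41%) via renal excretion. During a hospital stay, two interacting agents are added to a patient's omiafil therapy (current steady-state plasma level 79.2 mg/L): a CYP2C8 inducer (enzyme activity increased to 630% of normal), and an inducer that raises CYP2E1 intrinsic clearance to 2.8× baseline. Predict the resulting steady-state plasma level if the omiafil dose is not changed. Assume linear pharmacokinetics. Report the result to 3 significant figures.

28.3 mg/L

The CYP2C8 pathway (21% of clearance) is boosted to 6.3× activity: 0.21 × 6.3 = 1.323.
The CYP2E1 pathway (38% of clearance) rises to 2.8× activity: 0.38 × 2.8 = 1.064.
Non-CYP routes (41%) are unchanged.
New clearance relative to baseline: 1.323 + 1.064 + 0.41 = 2.797.
Steady-state plasma level ∝ 1/CL: new value = 79.2 / 2.797 = 28.3 mg/L.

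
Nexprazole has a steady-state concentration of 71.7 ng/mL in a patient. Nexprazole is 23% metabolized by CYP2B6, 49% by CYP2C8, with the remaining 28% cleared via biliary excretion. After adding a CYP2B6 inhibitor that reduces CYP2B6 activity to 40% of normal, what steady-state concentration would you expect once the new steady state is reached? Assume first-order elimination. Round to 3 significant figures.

83.2 ng/mL

The CYP2B6 pathway (23% of clearance) is reduced to 0.4× activity: 0.23 × 0.4 = 0.092.
CYP2C8 (49%) and the residual 28% are unaffected.
Relative clearance = 0.092 + 0.49 + 0.28 = 0.862.
New steady-state concentration = baseline ÷ relative clearance = 71.7 / 0.862 = 83.2 ng/mL.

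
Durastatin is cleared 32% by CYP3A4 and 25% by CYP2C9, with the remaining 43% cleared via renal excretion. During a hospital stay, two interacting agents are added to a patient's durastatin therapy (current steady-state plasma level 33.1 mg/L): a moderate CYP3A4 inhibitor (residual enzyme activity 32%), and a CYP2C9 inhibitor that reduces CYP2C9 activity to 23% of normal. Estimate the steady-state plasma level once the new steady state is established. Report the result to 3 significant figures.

The CYP3A4 pathway (32% of clearance) falls to 0.32× activity: 0.32 × 0.32 = 0.1024.
The CYP2C9 pathway (25% of clearance) is reduced to 0.23× activity: 0.25 × 0.23 = 0.0575.
The remaining 43% of clearance is unaffected.
New clearance relative to baseline: 0.1024 + 0.0575 + 0.43 = 0.5899.
Steady-state plasma level ∝ 1/CL: new value = 33.1 / 0.5899 = 56.1 mg/L.

56.1 mg/L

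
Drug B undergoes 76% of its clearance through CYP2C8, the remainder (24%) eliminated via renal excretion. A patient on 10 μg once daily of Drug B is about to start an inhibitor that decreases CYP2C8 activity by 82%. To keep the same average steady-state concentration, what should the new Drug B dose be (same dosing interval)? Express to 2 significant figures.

The CYP2C8 pathway (76% of clearance) drops to 0.18× activity: 0.76 × 0.18 = 0.1368.
Non-CYP routes (24%) are unchanged.
New clearance relative to baseline: 0.1368 + 0.24 = 0.3768.
To maintain the same steady-state level, dose must scale with clearance: new dose = 10 × 0.3768 = 3.8 μg.

3.8 μg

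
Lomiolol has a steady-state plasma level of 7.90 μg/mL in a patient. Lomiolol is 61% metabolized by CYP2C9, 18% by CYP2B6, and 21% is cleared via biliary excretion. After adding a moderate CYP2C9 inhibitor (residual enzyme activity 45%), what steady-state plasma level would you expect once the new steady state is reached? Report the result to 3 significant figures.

11.9 μg/mL

The CYP2C9 pathway (61% of clearance) falls to 0.45× activity: 0.61 × 0.45 = 0.2745.
CYP2B6 (18%) and the residual 21% are unaffected.
New clearance relative to baseline: 0.2745 + 0.18 + 0.21 = 0.6645.
Steady-state plasma level ∝ 1/CL, so new value = 7.90 / 0.6645 = 11.9 μg/mL.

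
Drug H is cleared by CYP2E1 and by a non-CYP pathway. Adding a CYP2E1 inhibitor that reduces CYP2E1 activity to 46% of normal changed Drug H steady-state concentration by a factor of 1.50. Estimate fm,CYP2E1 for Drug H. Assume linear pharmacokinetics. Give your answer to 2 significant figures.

CL'/CL = 1 / 1.50 = 0.6667
0.46·fm + (1 − fm) = 0.6667
fm = (0.6667 − 1) / (0.46 − 1) = 0.62

0.62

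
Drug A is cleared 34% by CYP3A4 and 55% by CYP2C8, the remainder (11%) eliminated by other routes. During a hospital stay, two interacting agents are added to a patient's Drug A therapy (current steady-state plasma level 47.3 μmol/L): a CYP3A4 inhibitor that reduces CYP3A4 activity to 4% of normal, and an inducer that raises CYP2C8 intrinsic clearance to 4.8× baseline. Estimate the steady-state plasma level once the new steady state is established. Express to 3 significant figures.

The CYP3A4 pathway (34% of clearance) falls to 0.04× activity: 0.34 × 0.04 = 0.0136.
The CYP2C8 pathway (55% of clearance) rises to 4.8× activity: 0.55 × 4.8 = 2.64.
The remaining 11% of clearance is unaffected.
Relative clearance = 0.0136 + 2.64 + 0.11 = 2.7636.
Steady-state plasma level ∝ 1/CL: new value = 47.3 / 2.7636 = 17.1 μmol/L.

17.1 μmol/L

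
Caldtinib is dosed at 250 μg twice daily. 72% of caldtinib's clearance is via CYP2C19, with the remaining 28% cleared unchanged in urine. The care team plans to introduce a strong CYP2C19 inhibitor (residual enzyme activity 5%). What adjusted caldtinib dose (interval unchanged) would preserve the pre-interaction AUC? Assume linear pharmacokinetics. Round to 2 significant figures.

The CYP2C19 pathway (72% of clearance) drops to 0.05× activity: 0.72 × 0.05 = 0.036.
The remaining 28% of clearance is unaffected.
CL_new/CL_old = 0.036 + 0.28 = 0.316.
Css,avg = (dose rate)/CL, so holding Css fixed requires dose ∝ CL: 250 × 0.316 = 79 μg.

79 μg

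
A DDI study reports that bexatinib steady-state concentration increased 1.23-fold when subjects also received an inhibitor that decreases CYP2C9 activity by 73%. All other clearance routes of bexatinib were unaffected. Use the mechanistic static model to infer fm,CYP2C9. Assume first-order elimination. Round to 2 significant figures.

0.26

CL'/CL = 1 / 1.23 = 0.813
0.27·fm + (1 − fm) = 0.813
fm = (0.813 − 1) / (0.27 − 1) = 0.26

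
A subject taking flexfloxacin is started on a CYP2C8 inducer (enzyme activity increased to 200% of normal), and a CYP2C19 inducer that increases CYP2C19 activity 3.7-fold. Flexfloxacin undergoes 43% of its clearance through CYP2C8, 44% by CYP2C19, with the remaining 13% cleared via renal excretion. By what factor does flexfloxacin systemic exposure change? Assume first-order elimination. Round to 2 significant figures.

0.38

The CYP2C8 pathway (43% of clearance) is boosted to 2× activity: 0.43 × 2 = 0.86.
The CYP2C19 pathway (44% of clearance) is boosted to 3.7× activity: 0.44 × 3.7 = 1.628.
The remaining 13% of clearance is unaffected.
Relative clearance = 0.86 + 1.628 + 0.13 = 2.618.
Net systemic exposure ratio = 1 / 2.618 = 0.38.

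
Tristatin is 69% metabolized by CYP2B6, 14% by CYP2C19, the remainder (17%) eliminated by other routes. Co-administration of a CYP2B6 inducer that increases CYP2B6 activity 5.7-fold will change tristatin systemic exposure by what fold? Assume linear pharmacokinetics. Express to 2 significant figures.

0.24

The CYP2B6 pathway (69% of clearance) rises to 5.7× activity: 0.69 × 5.7 = 3.933.
CYP2C19 (14%) and the residual 17% are unaffected.
CL_new/CL_old = 3.933 + 0.14 + 0.17 = 4.243.
Since systemic exposure ∝ 1/CL, the ratio is 1 / 4.243 = 0.24.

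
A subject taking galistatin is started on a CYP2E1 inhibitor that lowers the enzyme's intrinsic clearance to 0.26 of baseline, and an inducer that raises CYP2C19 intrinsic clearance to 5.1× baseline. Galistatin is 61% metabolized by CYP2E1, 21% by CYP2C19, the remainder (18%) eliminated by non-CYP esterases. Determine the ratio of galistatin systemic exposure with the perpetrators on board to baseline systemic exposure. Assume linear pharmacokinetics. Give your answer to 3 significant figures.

CYP2E1: 0.61 × 0.26 = 0.1586
CYP2C19: 0.21 × 5.1 = 1.071
Other: 0.18 (unchanged)
New clearance relative to baseline: 0.1586 + 1.071 + 0.18 = 1.4096.
Because systemic exposure varies inversely with clearance, the combined effect is 1 / 1.4096 = 0.709.

0.709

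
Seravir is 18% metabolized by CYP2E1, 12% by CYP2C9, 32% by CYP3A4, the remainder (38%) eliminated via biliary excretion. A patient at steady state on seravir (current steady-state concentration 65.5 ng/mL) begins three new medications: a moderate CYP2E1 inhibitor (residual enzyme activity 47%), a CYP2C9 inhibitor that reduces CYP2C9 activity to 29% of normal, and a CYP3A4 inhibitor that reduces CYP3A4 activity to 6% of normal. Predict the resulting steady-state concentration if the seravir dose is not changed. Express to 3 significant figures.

126 ng/mL

CYP2E1: 0.18 × 0.47 = 0.0846
CYP2C9: 0.12 × 0.29 = 0.0348
CYP3A4: 0.32 × 0.06 = 0.0192
Other: 0.38 (unchanged)
Relative clearance = 0.0846 + 0.0348 + 0.0192 + 0.38 = 0.5186.
Steady-state concentration ∝ 1/CL: new value = 65.5 / 0.5186 = 126 ng/mL.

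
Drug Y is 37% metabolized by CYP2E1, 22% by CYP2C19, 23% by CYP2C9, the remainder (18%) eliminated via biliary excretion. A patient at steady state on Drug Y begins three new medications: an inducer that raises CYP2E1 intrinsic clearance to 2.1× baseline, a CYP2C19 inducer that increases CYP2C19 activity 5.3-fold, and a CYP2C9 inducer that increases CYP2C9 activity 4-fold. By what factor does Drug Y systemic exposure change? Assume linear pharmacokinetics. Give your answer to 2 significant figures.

The CYP2E1 pathway (37% of clearance) increases to 2.1× activity: 0.37 × 2.1 = 0.777.
The CYP2C19 pathway (22% of clearance) is boosted to 5.3× activity: 0.22 × 5.3 = 1.166.
The CYP2C9 pathway (23% of clearance) is boosted to 4× activity: 0.23 × 4 = 0.92.
The remaining 18% of clearance is unaffected.
Relative clearance = 0.777 + 1.166 + 0.92 + 0.18 = 3.043.
Systemic exposure ∝ 1/CL: fold-change = 1 / 3.043 = 0.33.

0.33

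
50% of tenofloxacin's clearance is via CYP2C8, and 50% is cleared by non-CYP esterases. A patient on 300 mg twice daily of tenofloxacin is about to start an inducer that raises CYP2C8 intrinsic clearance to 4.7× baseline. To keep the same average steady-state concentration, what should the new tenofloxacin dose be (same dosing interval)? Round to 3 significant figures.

855 mg

The CYP2C8 pathway (50% of clearance) increases to 4.7× activity: 0.5 × 4.7 = 2.35.
Non-CYP routes (50%) are unchanged.
CL_new/CL_old = 2.35 + 0.5 = 2.85.
To maintain the same steady-state level, dose must scale with clearance: new dose = 300 × 2.85 = 855 mg.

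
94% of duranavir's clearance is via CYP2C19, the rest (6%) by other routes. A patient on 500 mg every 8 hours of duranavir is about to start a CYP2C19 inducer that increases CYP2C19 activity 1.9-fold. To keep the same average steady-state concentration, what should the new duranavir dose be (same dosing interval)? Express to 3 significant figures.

923 mg

CYP2C19: 0.94 × 1.9 = 1.786
Other: 0.06 (unchanged)
New clearance relative to baseline: 1.786 + 0.06 = 1.846.
Exposure is unchanged when dose changes in proportion to clearance. New dose = 500 mg × 1.846 = 923 mg.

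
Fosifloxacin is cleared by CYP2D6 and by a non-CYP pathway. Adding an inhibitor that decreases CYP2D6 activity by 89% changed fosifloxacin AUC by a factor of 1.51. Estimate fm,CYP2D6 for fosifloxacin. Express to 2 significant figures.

0.38

CL'/CL = 1 / 1.51 = 0.6623
0.11·fm + (1 − fm) = 0.6623
fm = (0.6623 − 1) / (0.11 − 1) = 0.38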